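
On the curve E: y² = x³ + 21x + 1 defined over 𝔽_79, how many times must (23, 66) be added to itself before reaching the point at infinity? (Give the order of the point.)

2P: tangent at (23, 66): λ = (3·23² + 21)/(2·66) ≡ 28/53. 53⁻¹ ≡ 3 (mod 79), so λ ≡ 28·3 ≡ 5.
  x = λ² - 23 - 23 = 25 - 46 ≡ 58; y = λ·(23 - 58) - 66 ≡ 75. → (58, 75)
3P: (58, 75) + (23, 66). λ = (66 - 75)/(23 - 58) ≡ 70/44 mod 79. 44⁻¹ ≡ 9 (mod 79) since 44·9 = 396 ≡ 1, so λ ≡ 77.
  x = λ² - 58 - 23 = 5929 - 81 ≡ 2; y = λ·(58 - 2) - 75 ≡ 50. → (2, 50)
4P: (2, 50) + (23, 66). λ = (66 - 50)/(23 - 2) ≡ 16/21 mod 79. 21⁻¹ ≡ 64 (mod 79) since 21·64 = 1344 ≡ 1, so λ ≡ 76.
  x = λ² - 2 - 23 = 5776 - 25 ≡ 63; y = λ·(2 - 63) - 50 ≡ 54. → (63, 54)
5P: (63, 54) + (23, 66). λ = (66 - 54)/(23 - 63) ≡ 12/39 mod 79. 39⁻¹ ≡ 77 (mod 79), so λ ≡ 55.
  x = λ² - 63 - 23 = 3025 - 86 ≡ 16; y = λ·(63 - 16) - 54 ≡ 3. → (16, 3)
6P: (16, 3) + (23, 66). λ = (66 - 3)/(23 - 16) ≡ 63/7 mod 79. 7⁻¹ ≡ 34 (mod 79) since 7·34 = 238 ≡ 1, so λ ≡ 9.
  x = λ² - 16 - 23 = 81 - 39 ≡ 42; y = λ·(16 - 42) - 3 ≡ 0. → (42, 0)
7P: (42, 0) + (23, 66). λ = (66 - 0)/(23 - 42) ≡ 66/60 mod 79. 60⁻¹ ≡ 54 (mod 79), so λ ≡ 9.
  x = λ² - 42 - 23 = 81 - 65 ≡ 16; y = λ·(42 - 16) - 0 ≡ 76. → (16, 76)
8P: (16, 76) + (23, 66). λ = (66 - 76)/(23 - 16) ≡ 69/7 mod 79. 7⁻¹ ≡ 34 (mod 79), so λ ≡ 55.
  x = λ² - 16 - 23 = 3025 - 39 ≡ 63; y = λ·(16 - 63) - 76 ≡ 25. → (63, 25)
9P: (63, 25) + (23, 66). λ = (66 - 25)/(23 - 63) ≡ 41/39 mod 79. 39⁻¹ ≡ 77 (mod 79) since 39·77 = 3003 ≡ 1, so λ ≡ 76.
  x = λ² - 63 - 23 = 5776 - 86 ≡ 2; y = λ·(63 - 2) - 25 ≡ 29. → (2, 29)
10P: (2, 29) + (23, 66). λ = (66 - 29)/(23 - 2) ≡ 37/21 mod 79. 21⁻¹ ≡ 64 (mod 79) since 21·64 = 1344 ≡ 1, so λ ≡ 77.
  x = λ² - 2 - 23 = 5929 - 25 ≡ 58; y = λ·(2 - 58) - 29 ≡ 4. → (58, 4)
11P: (58, 4) + (23, 66). λ = (66 - 4)/(23 - 58) ≡ 62/44 mod 79. 44⁻¹ ≡ 9 (mod 79) since 44·9 = 396 ≡ 1, so λ ≡ 5.
  x = λ² - 58 - 23 = 25 - 81 ≡ 23; y = λ·(58 - 23) - 4 ≡ 13. → (23, 13)
12P: (23, 13) + (23, 66): same x and y₁ ≡ -y₂, so the sum is the point at infinity.
12P = the point at infinity, so the order is 12.

12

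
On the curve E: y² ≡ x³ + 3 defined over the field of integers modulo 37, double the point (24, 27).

(14, 34)

tangent at (24, 27): λ = (3·24² + 0)/(2·27) ≡ 26/17. 17⁻¹ ≡ 24 (mod 37) since 17·24 = 408 ≡ 1, so λ ≡ 26·24 ≡ 32.
  x = λ² - 24 - 24 = 1024 - 48 ≡ 14; y = λ·(24 - 14) - 27 ≡ 34. → (14, 34)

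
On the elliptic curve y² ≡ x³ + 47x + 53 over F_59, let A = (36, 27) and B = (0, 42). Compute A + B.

(36, 27) + (0, 42). λ = (42 - 27)/(0 - 36) ≡ 15/23 mod 59. 23⁻¹ ≡ 18 (mod 59), so λ ≡ 34.
  x = λ² - 36 - 0 = 1156 - 36 ≡ 58; y = λ·(36 - 58) - 27 ≡ 51. → (58, 51)

(58, 51)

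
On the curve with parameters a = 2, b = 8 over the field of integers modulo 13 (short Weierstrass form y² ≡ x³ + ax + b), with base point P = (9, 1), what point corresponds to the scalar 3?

Repeated addition: build up to 3P.
2P: tangent at (9, 1): λ = (3·9² + 2)/(2·1) ≡ 11/2. 2⁻¹ ≡ 7 (mod 13) since 2·7 = 14 ≡ 1, so λ ≡ 11·7 ≡ 12.
  x = λ² - 9 - 9 = 144 - 18 ≡ 9; y = λ·(9 - 9) - 1 ≡ 12. → (9, 12)
3P: (9, 12) + (9, 1): same x and y₁ ≡ -y₂, so the sum is 𝒪.

O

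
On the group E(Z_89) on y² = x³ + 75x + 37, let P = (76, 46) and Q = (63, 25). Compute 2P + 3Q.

First 2P:
Repeated addition: build up to 2P.
2P: tangent at (76, 46): λ = (3·76² + 75)/(2·46) ≡ 48/3. 3⁻¹ ≡ 30 (mod 89), so λ ≡ 48·30 ≡ 16.
  x = λ² - 76 - 76 = 256 - 152 ≡ 15; y = λ·(76 - 15) - 46 ≡ 40. → (15, 40)
2P = (15, 40).
Next 3Q:
Repeated addition: build up to 3Q.
2Q: tangent at (63, 25): λ = (3·63² + 75)/(2·25) ≡ 56/50. 50⁻¹ ≡ 73 (mod 89) since 50·73 = 3650 ≡ 1, so λ ≡ 56·73 ≡ 83.
  x = λ² - 63 - 63 = 6889 - 126 ≡ 88; y = λ·(63 - 88) - 25 ≡ 36. → (88, 36)
3Q: (88, 36) + (63, 25). λ = (25 - 36)/(63 - 88) ≡ 78/64 mod 89. 64⁻¹ ≡ 32 (mod 89), so λ ≡ 4.
  x = λ² - 88 - 63 = 16 - 151 ≡ 43; y = λ·(88 - 43) - 36 ≡ 55. → (43, 55)
3Q = (43, 55).
Finally 2P + 3Q:
(15, 40) + (43, 55). λ = (55 - 40)/(43 - 15) ≡ 15/28 mod 89. 28⁻¹ ≡ 35 (mod 89), so λ ≡ 80.
  x = λ² - 15 - 43 = 6400 - 58 ≡ 23; y = λ·(15 - 23) - 40 ≡ 32. → (23, 32)

(23, 32)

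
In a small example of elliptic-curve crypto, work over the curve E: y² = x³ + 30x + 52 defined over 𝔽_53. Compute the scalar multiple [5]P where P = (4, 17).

(28, 52)

Double-and-add on 5 = (101)₂. Start with P = (4, 17) for the leading 1-bit.
double: tangent at (4, 17): λ = (3·4² + 30)/(2·17) ≡ 25/34. 34⁻¹ ≡ 39 (mod 53), so λ ≡ 25·39 ≡ 21.
  x = λ² - 4 - 4 = 441 - 8 ≡ 9; y = λ·(4 - 9) - 17 ≡ 37. → (9, 37)
double: tangent at (9, 37): λ = (3·9² + 30)/(2·37) ≡ 8/21. 21⁻¹ ≡ 48 (mod 53), so λ ≡ 8·48 ≡ 13.
  x = λ² - 9 - 9 = 169 - 18 ≡ 45; y = λ·(9 - 45) - 37 ≡ 25. → (45, 25)
add P: (45, 25) + (4, 17). λ = (17 - 25)/(4 - 45) ≡ 45/12 mod 53. 12⁻¹ ≡ 31 (mod 53), so λ ≡ 17.
  x = λ² - 45 - 4 = 289 - 49 ≡ 28; y = λ·(45 - 28) - 25 ≡ 52. → (28, 52)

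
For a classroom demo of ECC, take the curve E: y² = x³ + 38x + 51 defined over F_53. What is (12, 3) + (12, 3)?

tangent at (12, 3): λ = (3·12² + 38)/(2·3) ≡ 46/6. 6⁻¹ ≡ 9 (mod 53) since 6·9 = 54 ≡ 1, so λ ≡ 46·9 ≡ 43.
  x = λ² - 12 - 12 = 1849 - 24 ≡ 23; y = λ·(12 - 23) - 3 ≡ 1. → (23, 1)

(23, 1)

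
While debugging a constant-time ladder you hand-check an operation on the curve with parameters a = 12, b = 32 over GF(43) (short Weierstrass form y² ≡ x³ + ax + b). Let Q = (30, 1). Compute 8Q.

(29, 1)

Double-and-add on 8 = (1000)₂. Start with Q = (30, 1) for the leading 1-bit.
double: tangent at (30, 1): λ = (3·30² + 12)/(2·1) ≡ 3/2. 2⁻¹ ≡ 22 (mod 43) since 2·22 = 44 ≡ 1, so λ ≡ 3·22 ≡ 23.
  x = λ² - 30 - 30 = 529 - 60 ≡ 39; y = λ·(30 - 39) - 1 ≡ 7. → (39, 7)
double: tangent at (39, 7): λ = (3·39² + 12)/(2·7) ≡ 17/14. 14⁻¹ ≡ 40 (mod 43), so λ ≡ 17·40 ≡ 35.
  x = λ² - 39 - 39 = 1225 - 78 ≡ 29; y = λ·(39 - 29) - 7 ≡ 42. → (29, 42)
double: tangent at (29, 42): λ = (3·29² + 12)/(2·42) ≡ 41/41. 41⁻¹ ≡ 21 (mod 43) since 41·21 = 861 ≡ 1, so λ ≡ 41·21 ≡ 1.
  x = λ² - 29 - 29 = 1 - 58 ≡ 29; y = λ·(29 - 29) - 42 ≡ 1. → (29, 1)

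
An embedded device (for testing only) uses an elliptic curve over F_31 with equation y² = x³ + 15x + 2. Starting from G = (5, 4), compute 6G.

(5, 27)

Double-and-add on 6 = (110)₂. Start with G = (5, 4) for the leading 1-bit.
double: tangent at (5, 4): λ = (3·5² + 15)/(2·4) ≡ 28/8. 8⁻¹ ≡ 4 (mod 31) since 8·4 = 32 ≡ 1, so λ ≡ 28·4 ≡ 19.
  x = λ² - 5 - 5 = 361 - 10 ≡ 10; y = λ·(5 - 10) - 4 ≡ 25. → (10, 25)
add G: (10, 25) + (5, 4). λ = (4 - 25)/(5 - 10) ≡ 10/26 mod 31. 26⁻¹ ≡ 6 (mod 31) since 26·6 = 156 ≡ 1, so λ ≡ 29.
  x = λ² - 10 - 5 = 841 - 15 ≡ 20; y = λ·(10 - 20) - 25 ≡ 26. → (20, 26)
double: tangent at (20, 26): λ = (3·20² + 15)/(2·26) ≡ 6/21. 21⁻¹ ≡ 3 (mod 31) since 21·3 = 63 ≡ 1, so λ ≡ 6·3 ≡ 18.
  x = λ² - 20 - 20 = 324 - 40 ≡ 5; y = λ·(20 - 5) - 26 ≡ 27. → (5, 27)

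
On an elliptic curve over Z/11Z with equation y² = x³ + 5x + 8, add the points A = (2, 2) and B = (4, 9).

(2, 2) + (4, 9). λ = (9 - 2)/(4 - 2) ≡ 7/2 mod 11. 2⁻¹ ≡ 6 (mod 11), so λ ≡ 9.
  x = λ² - 2 - 4 = 81 - 6 ≡ 9; y = λ·(2 - 9) - 2 ≡ 1. → (9, 1)

(9, 1)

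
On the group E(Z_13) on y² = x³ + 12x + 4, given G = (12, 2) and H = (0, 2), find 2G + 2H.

First 2G:
Repeated addition: build up to 2G.
2G: tangent at (12, 2): λ = (3·12² + 12)/(2·2) ≡ 2/4. 4⁻¹ ≡ 10 (mod 13) since 4·10 = 40 ≡ 1, so λ ≡ 2·10 ≡ 7.
  x = λ² - 12 - 12 = 49 - 24 ≡ 12; y = λ·(12 - 12) - 2 ≡ 11. → (12, 11)
2G = (12, 11).
Next 2H:
Repeated addition: build up to 2H.
2H: tangent at (0, 2): λ = (3·0² + 12)/(2·2) ≡ 12/4. 4⁻¹ ≡ 10 (mod 13), so λ ≡ 12·10 ≡ 3.
  x = λ² - 0 - 0 = 9 - 0 ≡ 9; y = λ·(0 - 9) - 2 ≡ 10. → (9, 10)
2H = (9, 10).
Finally 2G + 2H:
(12, 11) + (9, 10). λ = (10 - 11)/(9 - 12) ≡ 12/10 mod 13. 10⁻¹ ≡ 4 (mod 13) since 10·4 = 40 ≡ 1, so λ ≡ 9.
  x = λ² - 12 - 9 = 81 - 21 ≡ 8; y = λ·(12 - 8) - 11 ≡ 12. → (8, 12)

(8, 12)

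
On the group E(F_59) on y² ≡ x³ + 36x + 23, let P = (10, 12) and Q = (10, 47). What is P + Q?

O

The two points share x = 10 and their y-coordinates satisfy 12 + 47 ≡ 0 (mod 59), so they are inverses. Their sum is 𝒪.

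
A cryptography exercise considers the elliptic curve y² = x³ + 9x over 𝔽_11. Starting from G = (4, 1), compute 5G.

(4, 10)

Repeated addition: build up to 5G.
2G: tangent at (4, 1): λ = (3·4² + 9)/(2·1) ≡ 2/2. 2⁻¹ ≡ 6 (mod 11), so λ ≡ 2·6 ≡ 1.
  x = λ² - 4 - 4 = 1 - 8 ≡ 4; y = λ·(4 - 4) - 1 ≡ 10. → (4, 10)
3G: (4, 10) + (4, 1): same x and y₁ ≡ -y₂, so the sum is O.
4G: O + (4, 1) = (4, 1) (identity).
5G: tangent at (4, 1): λ = (3·4² + 9)/(2·1) ≡ 2/2. 2⁻¹ ≡ 6 (mod 11), so λ ≡ 2·6 ≡ 1.
  x = λ² - 4 - 4 = 1 - 8 ≡ 4; y = λ·(4 - 4) - 1 ≡ 10. → (4, 10)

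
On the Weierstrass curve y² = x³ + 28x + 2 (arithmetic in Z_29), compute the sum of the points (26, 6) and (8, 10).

(4, 2)

(26, 6) + (8, 10). λ = (10 - 6)/(8 - 26) ≡ 4/11 mod 29. 11⁻¹ ≡ 8 (mod 29) since 11·8 = 88 ≡ 1, so λ ≡ 3.
  x = λ² - 26 - 8 = 9 - 34 ≡ 4; y = λ·(26 - 4) - 6 ≡ 2. → (4, 2)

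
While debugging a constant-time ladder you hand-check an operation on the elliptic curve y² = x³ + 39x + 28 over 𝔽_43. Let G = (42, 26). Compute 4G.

Double-and-add on 4 = (100)₂. Start with G = (42, 26) for the leading 1-bit.
double: tangent at (42, 26): λ = (3·42² + 39)/(2·26) ≡ 42/9. 9⁻¹ ≡ 24 (mod 43) since 9·24 = 216 ≡ 1, so λ ≡ 42·24 ≡ 19.
  x = λ² - 42 - 42 = 361 - 84 ≡ 19; y = λ·(42 - 19) - 26 ≡ 24. → (19, 24)
double: tangent at (19, 24): λ = (3·19² + 39)/(2·24) ≡ 4/5. 5⁻¹ ≡ 26 (mod 43) since 5·26 = 130 ≡ 1, so λ ≡ 4·26 ≡ 18.
  x = λ² - 19 - 19 = 324 - 38 ≡ 28; y = λ·(19 - 28) - 24 ≡ 29. → (28, 29)

(28, 29)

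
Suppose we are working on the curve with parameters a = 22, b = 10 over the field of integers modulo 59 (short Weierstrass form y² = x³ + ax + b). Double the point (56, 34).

(32, 18)

tangent at (56, 34): λ = (3·56² + 22)/(2·34) ≡ 49/9. 9⁻¹ ≡ 46 (mod 59), so λ ≡ 49·46 ≡ 12.
  x = λ² - 56 - 56 = 144 - 112 ≡ 32; y = λ·(56 - 32) - 34 ≡ 18. → (32, 18)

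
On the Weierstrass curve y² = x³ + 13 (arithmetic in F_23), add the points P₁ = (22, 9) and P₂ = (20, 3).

(13, 18)

(22, 9) + (20, 3). λ = (3 - 9)/(20 - 22) ≡ 17/21 mod 23. 21⁻¹ ≡ 11 (mod 23) since 21·11 = 231 ≡ 1, so λ ≡ 3.
  x = λ² - 22 - 20 = 9 - 42 ≡ 13; y = λ·(22 - 13) - 9 ≡ 18. → (13, 18)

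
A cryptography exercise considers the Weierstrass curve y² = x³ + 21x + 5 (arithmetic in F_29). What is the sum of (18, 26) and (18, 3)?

The two points share x = 18 and their y-coordinates satisfy 26 + 3 ≡ 0 (mod 29), so they are inverses. Their sum is ∞.

O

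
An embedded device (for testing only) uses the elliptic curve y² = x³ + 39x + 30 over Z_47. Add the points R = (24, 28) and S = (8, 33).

(24, 28) + (8, 33). λ = (33 - 28)/(8 - 24) ≡ 5/31 mod 47. 31⁻¹ ≡ 44 (mod 47) since 31·44 = 1364 ≡ 1, so λ ≡ 32.
  x = λ² - 24 - 8 = 1024 - 32 ≡ 5; y = λ·(24 - 5) - 28 ≡ 16. → (5, 16)

(5, 16)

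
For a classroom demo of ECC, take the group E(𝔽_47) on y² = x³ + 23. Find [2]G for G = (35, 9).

tangent at (35, 9): λ = (3·35² + 0)/(2·9) ≡ 9/18. 18⁻¹ ≡ 34 (mod 47), so λ ≡ 9·34 ≡ 24.
  x = λ² - 35 - 35 = 576 - 70 ≡ 36; y = λ·(35 - 36) - 9 ≡ 14. → (36, 14)

(36, 14)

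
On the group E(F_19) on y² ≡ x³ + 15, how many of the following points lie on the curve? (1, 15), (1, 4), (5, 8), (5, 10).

(1, 15): 15² ≡ 16, rhs ≡ 16 → on.
(1, 4): 4² ≡ 16, rhs ≡ 16 → on.
(5, 8): 8² ≡ 7, rhs ≡ 7 → on.
(5, 10): 10² ≡ 5, rhs ≡ 7 → off.

3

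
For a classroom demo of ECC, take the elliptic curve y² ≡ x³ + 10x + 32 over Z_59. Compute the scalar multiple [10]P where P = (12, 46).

Repeated addition: build up to 10P.
2P: tangent at (12, 46): λ = (3·12² + 10)/(2·46) ≡ 29/33. 33⁻¹ ≡ 34 (mod 59) since 33·34 = 1122 ≡ 1, so λ ≡ 29·34 ≡ 42.
  x = λ² - 12 - 12 = 1764 - 24 ≡ 29; y = λ·(12 - 29) - 46 ≡ 7. → (29, 7)
3P: (29, 7) + (12, 46). λ = (46 - 7)/(12 - 29) ≡ 39/42 mod 59. 42⁻¹ ≡ 52 (mod 59) since 42·52 = 2184 ≡ 1, so λ ≡ 22.
  x = λ² - 29 - 12 = 484 - 41 ≡ 30; y = λ·(29 - 30) - 7 ≡ 30. → (30, 30)
4P: (30, 30) + (12, 46). λ = (46 - 30)/(12 - 30) ≡ 16/41 mod 59. 41⁻¹ ≡ 36 (mod 59), so λ ≡ 45.
  x = λ² - 30 - 12 = 2025 - 42 ≡ 36; y = λ·(30 - 36) - 30 ≡ 54. → (36, 54)
5P: (36, 54) + (12, 46). λ = (46 - 54)/(12 - 36) ≡ 51/35 mod 59. 35⁻¹ ≡ 27 (mod 59), so λ ≡ 20.
  x = λ² - 36 - 12 = 400 - 48 ≡ 57; y = λ·(36 - 57) - 54 ≡ 57. → (57, 57)
6P: (57, 57) + (12, 46). λ = (46 - 57)/(12 - 57) ≡ 48/14 mod 59. 14⁻¹ ≡ 38 (mod 59), so λ ≡ 54.
  x = λ² - 57 - 12 = 2916 - 69 ≡ 15; y = λ·(57 - 15) - 57 ≡ 28. → (15, 28)
7P: (15, 28) + (12, 46). λ = (46 - 28)/(12 - 15) ≡ 18/56 mod 59. 56⁻¹ ≡ 39 (mod 59), so λ ≡ 53.
  x = λ² - 15 - 12 = 2809 - 27 ≡ 9; y = λ·(15 - 9) - 28 ≡ 54. → (9, 54)
8P: (9, 54) + (12, 46). λ = (46 - 54)/(12 - 9) ≡ 51/3 mod 59. 3⁻¹ ≡ 20 (mod 59) since 3·20 = 60 ≡ 1, so λ ≡ 17.
  x = λ² - 9 - 12 = 289 - 21 ≡ 32; y = λ·(9 - 32) - 54 ≡ 27. → (32, 27)
9P: (32, 27) + (12, 46). λ = (46 - 27)/(12 - 32) ≡ 19/39 mod 59. 39⁻¹ ≡ 56 (mod 59) since 39·56 = 2184 ≡ 1, so λ ≡ 2.
  x = λ² - 32 - 12 = 4 - 44 ≡ 19; y = λ·(32 - 19) - 27 ≡ 58. → (19, 58)
10P: (19, 58) + (12, 46). λ = (46 - 58)/(12 - 19) ≡ 47/52 mod 59. 52⁻¹ ≡ 42 (mod 59) since 52·42 = 2184 ≡ 1, so λ ≡ 27.
  x = λ² - 19 - 12 = 729 - 31 ≡ 49; y = λ·(19 - 49) - 58 ≡ 17. → (49, 17)

(49, 17)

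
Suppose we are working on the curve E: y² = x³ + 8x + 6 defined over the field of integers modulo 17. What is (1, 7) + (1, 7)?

(2, 8)

tangent at (1, 7): λ = (3·1² + 8)/(2·7) ≡ 11/14. 14⁻¹ ≡ 11 (mod 17) since 14·11 = 154 ≡ 1, so λ ≡ 11·11 ≡ 2.
  x = λ² - 1 - 1 = 4 - 2 ≡ 2; y = λ·(1 - 2) - 7 ≡ 8. → (2, 8)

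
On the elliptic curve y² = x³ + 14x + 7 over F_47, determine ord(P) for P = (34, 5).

2P: tangent at (34, 5): λ = (3·34² + 14)/(2·5) ≡ 4/10. 10⁻¹ ≡ 33 (mod 47), so λ ≡ 4·33 ≡ 38.
  x = λ² - 34 - 34 = 1444 - 68 ≡ 13; y = λ·(34 - 13) - 5 ≡ 41. → (13, 41)
3P: (13, 41) + (34, 5). λ = (5 - 41)/(34 - 13) ≡ 11/21 mod 47. 21⁻¹ ≡ 9 (mod 47), so λ ≡ 5.
  x = λ² - 13 - 34 = 25 - 47 ≡ 25; y = λ·(13 - 25) - 41 ≡ 40. → (25, 40)
4P: (25, 40) + (34, 5). λ = (5 - 40)/(34 - 25) ≡ 12/9 mod 47. 9⁻¹ ≡ 21 (mod 47), so λ ≡ 17.
  x = λ² - 25 - 34 = 289 - 59 ≡ 42; y = λ·(25 - 42) - 40 ≡ 0. → (42, 0)
5P: (42, 0) + (34, 5). λ = (5 - 0)/(34 - 42) ≡ 5/39 mod 47. 39⁻¹ ≡ 41 (mod 47), so λ ≡ 17.
  x = λ² - 42 - 34 = 289 - 76 ≡ 25; y = λ·(42 - 25) - 0 ≡ 7. → (25, 7)
6P: (25, 7) + (34, 5). λ = (5 - 7)/(34 - 25) ≡ 45/9 mod 47. 9⁻¹ ≡ 21 (mod 47), so λ ≡ 5.
  x = λ² - 25 - 34 = 25 - 59 ≡ 13; y = λ·(25 - 13) - 7 ≡ 6. → (13, 6)
7P: (13, 6) + (34, 5). λ = (5 - 6)/(34 - 13) ≡ 46/21 mod 47. 21⁻¹ ≡ 9 (mod 47), so λ ≡ 38.
  x = λ² - 13 - 34 = 1444 - 47 ≡ 34; y = λ·(13 - 34) - 6 ≡ 42. → (34, 42)
8P: (34, 42) + (34, 5): same x and y₁ ≡ -y₂, so the sum is ∞.
8P = ∞, so the order is 8.

8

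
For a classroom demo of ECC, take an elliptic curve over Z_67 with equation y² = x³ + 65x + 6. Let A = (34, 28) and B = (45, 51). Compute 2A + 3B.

First 2A:
Repeated addition: build up to 2A.
2A: tangent at (34, 28): λ = (3·34² + 65)/(2·28) ≡ 49/56. 56⁻¹ ≡ 6 (mod 67) since 56·6 = 336 ≡ 1, so λ ≡ 49·6 ≡ 26.
  x = λ² - 34 - 34 = 676 - 68 ≡ 5; y = λ·(34 - 5) - 28 ≡ 56. → (5, 56)
2A = (5, 56).
Next 3B:
Repeated addition: build up to 3B.
2B: tangent at (45, 51): λ = (3·45² + 65)/(2·51) ≡ 43/35. 35⁻¹ ≡ 23 (mod 67) since 35·23 = 805 ≡ 1, so λ ≡ 43·23 ≡ 51.
  x = λ² - 45 - 45 = 2601 - 90 ≡ 32; y = λ·(45 - 32) - 51 ≡ 9. → (32, 9)
3B: (32, 9) + (45, 51). λ = (51 - 9)/(45 - 32) ≡ 42/13 mod 67. 13⁻¹ ≡ 31 (mod 67) since 13·31 = 403 ≡ 1, so λ ≡ 29.
  x = λ² - 32 - 45 = 841 - 77 ≡ 27; y = λ·(32 - 27) - 9 ≡ 2. → (27, 2)
3B = (27, 2).
Finally 2A + 3B:
(5, 56) + (27, 2). λ = (2 - 56)/(27 - 5) ≡ 13/22 mod 67. 22⁻¹ ≡ 64 (mod 67) since 22·64 = 1408 ≡ 1, so λ ≡ 28.
  x = λ² - 5 - 27 = 784 - 32 ≡ 15; y = λ·(5 - 15) - 56 ≡ 66. → (15, 66)

(15, 66)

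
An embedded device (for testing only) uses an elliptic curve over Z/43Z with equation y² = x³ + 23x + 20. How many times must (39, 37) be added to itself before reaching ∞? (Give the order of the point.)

7

2P: tangent at (39, 37): λ = (3·39² + 23)/(2·37) ≡ 28/31. 31⁻¹ ≡ 25 (mod 43), so λ ≡ 28·25 ≡ 12.
  x = λ² - 39 - 39 = 144 - 78 ≡ 23; y = λ·(39 - 23) - 37 ≡ 26. → (23, 26)
3P: (23, 26) + (39, 37). λ = (37 - 26)/(39 - 23) ≡ 11/16 mod 43. 16⁻¹ ≡ 35 (mod 43), so λ ≡ 41.
  x = λ² - 23 - 39 = 1681 - 62 ≡ 28; y = λ·(23 - 28) - 26 ≡ 27. → (28, 27)
4P: (28, 27) + (39, 37). λ = (37 - 27)/(39 - 28) ≡ 10/11 mod 43. 11⁻¹ ≡ 4 (mod 43), so λ ≡ 40.
  x = λ² - 28 - 39 = 1600 - 67 ≡ 28; y = λ·(28 - 28) - 27 ≡ 16. → (28, 16)
5P: (28, 16) + (39, 37). λ = (37 - 16)/(39 - 28) ≡ 21/11 mod 43. 11⁻¹ ≡ 4 (mod 43), so λ ≡ 41.
  x = λ² - 28 - 39 = 1681 - 67 ≡ 23; y = λ·(28 - 23) - 16 ≡ 17. → (23, 17)
6P: (23, 17) + (39, 37). λ = (37 - 17)/(39 - 23) ≡ 20/16 mod 43. 16⁻¹ ≡ 35 (mod 43), so λ ≡ 12.
  x = λ² - 23 - 39 = 144 - 62 ≡ 39; y = λ·(23 - 39) - 17 ≡ 6. → (39, 6)
7P: (39, 6) + (39, 37): same x and y₁ ≡ -y₂, so the sum is ∞.
7P = ∞, so the order is 7.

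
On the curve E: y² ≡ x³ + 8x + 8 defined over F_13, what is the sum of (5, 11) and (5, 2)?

The two points share x = 5 and their y-coordinates satisfy 11 + 2 ≡ 0 (mod 13), so they are inverses. Their sum is O.

O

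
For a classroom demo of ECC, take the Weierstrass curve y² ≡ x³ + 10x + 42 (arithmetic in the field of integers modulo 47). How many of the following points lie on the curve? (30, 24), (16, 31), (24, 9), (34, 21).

(30, 24): 24² ≡ 12, rhs ≡ 35 → off.
(16, 31): 31² ≡ 21, rhs ≡ 21 → on.
(24, 9): 9² ≡ 34, rhs ≡ 6 → off.
(34, 21): 21² ≡ 18, rhs ≡ 18 → on.

2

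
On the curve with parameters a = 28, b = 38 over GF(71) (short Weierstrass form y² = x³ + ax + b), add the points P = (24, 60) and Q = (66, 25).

(24, 60) + (66, 25). λ = (25 - 60)/(66 - 24) ≡ 36/42 mod 71. 42⁻¹ ≡ 22 (mod 71) since 42·22 = 924 ≡ 1, so λ ≡ 11.
  x = λ² - 24 - 66 = 121 - 90 ≡ 31; y = λ·(24 - 31) - 60 ≡ 5. → (31, 5)

(31, 5)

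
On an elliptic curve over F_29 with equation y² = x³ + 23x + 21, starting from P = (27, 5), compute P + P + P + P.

O

Repeated addition: build up to 4P.
2P: tangent at (27, 5): λ = (3·27² + 23)/(2·5) ≡ 6/10. 10⁻¹ ≡ 3 (mod 29) since 10·3 = 30 ≡ 1, so λ ≡ 6·3 ≡ 18.
  x = λ² - 27 - 27 = 324 - 54 ≡ 9; y = λ·(27 - 9) - 5 ≡ 0. → (9, 0)
3P: (9, 0) + (27, 5). λ = (5 - 0)/(27 - 9) ≡ 5/18 mod 29. 18⁻¹ ≡ 21 (mod 29) since 18·21 = 378 ≡ 1, so λ ≡ 18.
  x = λ² - 9 - 27 = 324 - 36 ≡ 27; y = λ·(9 - 27) - 0 ≡ 24. → (27, 24)
4P: (27, 24) + (27, 5): same x and y₁ ≡ -y₂, so the sum is O.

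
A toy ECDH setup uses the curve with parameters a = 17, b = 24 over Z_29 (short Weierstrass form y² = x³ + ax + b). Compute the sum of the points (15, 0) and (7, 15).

(15, 0) + (7, 15). λ = (15 - 0)/(7 - 15) ≡ 15/21 mod 29. 21⁻¹ ≡ 18 (mod 29) since 21·18 = 378 ≡ 1, so λ ≡ 9.
  x = λ² - 15 - 7 = 81 - 22 ≡ 1; y = λ·(15 - 1) - 0 ≡ 10. → (1, 10)

(1, 10)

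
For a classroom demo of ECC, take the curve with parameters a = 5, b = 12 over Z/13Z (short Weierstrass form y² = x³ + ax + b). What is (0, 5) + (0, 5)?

(10, 3)

tangent at (0, 5): λ = (3·0² + 5)/(2·5) ≡ 5/10. 10⁻¹ ≡ 4 (mod 13) since 10·4 = 40 ≡ 1, so λ ≡ 5·4 ≡ 7.
  x = λ² - 0 - 0 = 49 - 0 ≡ 10; y = λ·(0 - 10) - 5 ≡ 3. → (10, 3)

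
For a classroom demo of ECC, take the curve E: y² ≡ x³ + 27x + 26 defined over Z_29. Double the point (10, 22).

(4, 16)

tangent at (10, 22): λ = (3·10² + 27)/(2·22) ≡ 8/15. 15⁻¹ ≡ 2 (mod 29), so λ ≡ 8·2 ≡ 16.
  x = λ² - 10 - 10 = 256 - 20 ≡ 4; y = λ·(10 - 4) - 22 ≡ 16. → (4, 16)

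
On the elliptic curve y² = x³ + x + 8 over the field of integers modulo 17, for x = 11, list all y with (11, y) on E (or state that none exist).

none

x³ + 1x + 8 = 1350 ≡ 7 (mod 17).
7 is a non-residue mod 17; no y exists.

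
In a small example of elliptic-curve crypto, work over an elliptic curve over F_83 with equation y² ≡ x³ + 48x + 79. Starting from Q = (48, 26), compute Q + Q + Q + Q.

(43, 71)

Repeated addition: build up to 4Q.
2Q: tangent at (48, 26): λ = (3·48² + 48)/(2·26) ≡ 71/52. 52⁻¹ ≡ 8 (mod 83), so λ ≡ 71·8 ≡ 70.
  x = λ² - 48 - 48 = 4900 - 96 ≡ 73; y = λ·(48 - 73) - 26 ≡ 50. → (73, 50)
3Q: (73, 50) + (48, 26). λ = (26 - 50)/(48 - 73) ≡ 59/58 mod 83. 58⁻¹ ≡ 73 (mod 83), so λ ≡ 74.
  x = λ² - 73 - 48 = 5476 - 121 ≡ 43; y = λ·(73 - 43) - 50 ≡ 12. → (43, 12)
4Q: (43, 12) + (48, 26). λ = (26 - 12)/(48 - 43) ≡ 14/5 mod 83. 5⁻¹ ≡ 50 (mod 83), so λ ≡ 36.
  x = λ² - 43 - 48 = 1296 - 91 ≡ 43; y = λ·(43 - 43) - 12 ≡ 71. → (43, 71)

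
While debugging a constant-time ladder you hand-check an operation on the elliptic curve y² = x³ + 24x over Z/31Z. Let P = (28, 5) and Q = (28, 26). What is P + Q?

The two points share x = 28 and their y-coordinates satisfy 5 + 26 ≡ 0 (mod 31), so they are inverses. Their sum is O.

O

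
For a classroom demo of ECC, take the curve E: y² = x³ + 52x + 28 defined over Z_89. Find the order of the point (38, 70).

2P: tangent at (38, 70): λ = (3·38² + 52)/(2·70) ≡ 23/51. 51⁻¹ ≡ 7 (mod 89) since 51·7 = 357 ≡ 1, so λ ≡ 23·7 ≡ 72.
  x = λ² - 38 - 38 = 5184 - 76 ≡ 35; y = λ·(38 - 35) - 70 ≡ 57. → (35, 57)
3P: (35, 57) + (38, 70). λ = (70 - 57)/(38 - 35) ≡ 13/3 mod 89. 3⁻¹ ≡ 30 (mod 89), so λ ≡ 34.
  x = λ² - 35 - 38 = 1156 - 73 ≡ 15; y = λ·(35 - 15) - 57 ≡ 0. → (15, 0)
4P: (15, 0) + (38, 70). λ = (70 - 0)/(38 - 15) ≡ 70/23 mod 89. 23⁻¹ ≡ 31 (mod 89), so λ ≡ 34.
  x = λ² - 15 - 38 = 1156 - 53 ≡ 35; y = λ·(15 - 35) - 0 ≡ 32. → (35, 32)
5P: (35, 32) + (38, 70). λ = (70 - 32)/(38 - 35) ≡ 38/3 mod 89. 3⁻¹ ≡ 30 (mod 89), so λ ≡ 72.
  x = λ² - 35 - 38 = 5184 - 73 ≡ 38; y = λ·(35 - 38) - 32 ≡ 19. → (38, 19)
6P: (38, 19) + (38, 70): same x and y₁ ≡ -y₂, so the sum is the point at infinity.
6P = the point at infinity, so the order is 6.

6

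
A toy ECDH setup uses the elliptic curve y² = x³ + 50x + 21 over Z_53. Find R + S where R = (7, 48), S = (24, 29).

(7, 48) + (24, 29). λ = (29 - 48)/(24 - 7) ≡ 34/17 mod 53. 17⁻¹ ≡ 25 (mod 53), so λ ≡ 2.
  x = λ² - 7 - 24 = 4 - 31 ≡ 26; y = λ·(7 - 26) - 48 ≡ 20. → (26, 20)

(26, 20)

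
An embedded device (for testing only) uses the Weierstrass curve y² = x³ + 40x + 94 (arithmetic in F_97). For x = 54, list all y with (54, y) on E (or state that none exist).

x³ + 40x + 94 = 159718 ≡ 56 (mod 97).
56 is a non-residue mod 97; no y exists.

none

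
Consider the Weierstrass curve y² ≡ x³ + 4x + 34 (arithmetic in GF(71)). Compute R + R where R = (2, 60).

tangent at (2, 60): λ = (3·2² + 4)/(2·60) ≡ 16/49. 49⁻¹ ≡ 29 (mod 71) since 49·29 = 1421 ≡ 1, so λ ≡ 16·29 ≡ 38.
  x = λ² - 2 - 2 = 1444 - 4 ≡ 20; y = λ·(2 - 20) - 60 ≡ 37. → (20, 37)

(20, 37)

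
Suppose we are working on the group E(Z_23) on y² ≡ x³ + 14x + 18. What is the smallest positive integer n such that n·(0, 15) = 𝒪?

2P: tangent at (0, 15): λ = (3·0² + 14)/(2·15) ≡ 14/7. 7⁻¹ ≡ 10 (mod 23) since 7·10 = 70 ≡ 1, so λ ≡ 14·10 ≡ 2.
  x = λ² - 0 - 0 = 4 - 0 ≡ 4; y = λ·(0 - 4) - 15 ≡ 0. → (4, 0)
3P: (4, 0) + (0, 15). λ = (15 - 0)/(0 - 4) ≡ 15/19 mod 23. 19⁻¹ ≡ 17 (mod 23) since 19·17 = 323 ≡ 1, so λ ≡ 2.
  x = λ² - 4 - 0 = 4 - 4 ≡ 0; y = λ·(4 - 0) - 0 ≡ 8. → (0, 8)
4P: (0, 8) + (0, 15): same x and y₁ ≡ -y₂, so the sum is 𝒪.
4P = 𝒪, so the order is 4.

4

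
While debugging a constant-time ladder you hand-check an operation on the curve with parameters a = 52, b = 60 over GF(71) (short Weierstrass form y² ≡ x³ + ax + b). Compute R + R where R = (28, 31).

tangent at (28, 31): λ = (3·28² + 52)/(2·31) ≡ 61/62. 62⁻¹ ≡ 63 (mod 71), so λ ≡ 61·63 ≡ 9.
  x = λ² - 28 - 28 = 81 - 56 ≡ 25; y = λ·(28 - 25) - 31 ≡ 67. → (25, 67)

(25, 67)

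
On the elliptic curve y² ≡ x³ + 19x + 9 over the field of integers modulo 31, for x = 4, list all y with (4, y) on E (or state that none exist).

x³ + 19x + 9 = 149 ≡ 25 (mod 31).
Square roots of 25 mod 31: 5 and 26 (since 5² = 25 ≡ 25).

5, 26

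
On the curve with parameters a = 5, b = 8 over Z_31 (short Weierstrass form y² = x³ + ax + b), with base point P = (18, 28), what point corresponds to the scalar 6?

Double-and-add on 6 = (110)₂. Start with P = (18, 28) for the leading 1-bit.
double: tangent at (18, 28): λ = (3·18² + 5)/(2·28) ≡ 16/25. 25⁻¹ ≡ 5 (mod 31) since 25·5 = 125 ≡ 1, so λ ≡ 16·5 ≡ 18.
  x = λ² - 18 - 18 = 324 - 36 ≡ 9; y = λ·(18 - 9) - 28 ≡ 10. → (9, 10)
add P: (9, 10) + (18, 28). λ = (28 - 10)/(18 - 9) ≡ 18/9 mod 31. 9⁻¹ ≡ 7 (mod 31) since 9·7 = 63 ≡ 1, so λ ≡ 2.
  x = λ² - 9 - 18 = 4 - 27 ≡ 8; y = λ·(9 - 8) - 10 ≡ 23. → (8, 23)
double: tangent at (8, 23): λ = (3·8² + 5)/(2·23) ≡ 11/15. 15⁻¹ ≡ 29 (mod 31), so λ ≡ 11·29 ≡ 9.
  x = λ² - 8 - 8 = 81 - 16 ≡ 3; y = λ·(8 - 3) - 23 ≡ 22. → (3, 22)

(3, 22)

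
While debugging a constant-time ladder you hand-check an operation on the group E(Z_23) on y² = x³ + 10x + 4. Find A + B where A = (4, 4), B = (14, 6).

(4, 4) + (14, 6). λ = (6 - 4)/(14 - 4) ≡ 2/10 mod 23. 10⁻¹ ≡ 7 (mod 23), so λ ≡ 14.
  x = λ² - 4 - 14 = 196 - 18 ≡ 17; y = λ·(4 - 17) - 4 ≡ 21. → (17, 21)

(17, 21)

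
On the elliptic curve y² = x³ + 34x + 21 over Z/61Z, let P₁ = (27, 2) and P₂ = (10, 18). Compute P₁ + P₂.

(27, 2) + (10, 18). λ = (18 - 2)/(10 - 27) ≡ 16/44 mod 61. 44⁻¹ ≡ 43 (mod 61), so λ ≡ 17.
  x = λ² - 27 - 10 = 289 - 37 ≡ 8; y = λ·(27 - 8) - 2 ≡ 16. → (8, 16)

(8, 16)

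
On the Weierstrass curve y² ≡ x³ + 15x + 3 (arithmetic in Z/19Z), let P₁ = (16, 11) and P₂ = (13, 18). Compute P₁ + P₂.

(16, 11) + (13, 18). λ = (18 - 11)/(13 - 16) ≡ 7/16 mod 19. 16⁻¹ ≡ 6 (mod 19) since 16·6 = 96 ≡ 1, so λ ≡ 4.
  x = λ² - 16 - 13 = 16 - 29 ≡ 6; y = λ·(16 - 6) - 11 ≡ 10. → (6, 10)

(6, 10)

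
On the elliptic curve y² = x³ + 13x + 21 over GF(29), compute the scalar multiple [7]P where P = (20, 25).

Repeated addition: build up to 7P.
2P: tangent at (20, 25): λ = (3·20² + 13)/(2·25) ≡ 24/21. 21⁻¹ ≡ 18 (mod 29), so λ ≡ 24·18 ≡ 26.
  x = λ² - 20 - 20 = 676 - 40 ≡ 27; y = λ·(20 - 27) - 25 ≡ 25. → (27, 25)
3P: (27, 25) + (20, 25). λ = (25 - 25)/(20 - 27) ≡ 0/22 mod 29. 22⁻¹ ≡ 4 (mod 29) since 22·4 = 88 ≡ 1, so λ ≡ 0.
  x = λ² - 27 - 20 = 0 - 47 ≡ 11; y = λ·(27 - 11) - 25 ≡ 4. → (11, 4)
4P: (11, 4) + (20, 25). λ = (25 - 4)/(20 - 11) ≡ 21/9 mod 29. 9⁻¹ ≡ 13 (mod 29), so λ ≡ 12.
  x = λ² - 11 - 20 = 144 - 31 ≡ 26; y = λ·(11 - 26) - 4 ≡ 19. → (26, 19)
5P: (26, 19) + (20, 25). λ = (25 - 19)/(20 - 26) ≡ 6/23 mod 29. 23⁻¹ ≡ 24 (mod 29), so λ ≡ 28.
  x = λ² - 26 - 20 = 784 - 46 ≡ 13; y = λ·(26 - 13) - 19 ≡ 26. → (13, 26)
6P: (13, 26) + (20, 25). λ = (25 - 26)/(20 - 13) ≡ 28/7 mod 29. 7⁻¹ ≡ 25 (mod 29), so λ ≡ 4.
  x = λ² - 13 - 20 = 16 - 33 ≡ 12; y = λ·(13 - 12) - 26 ≡ 7. → (12, 7)
7P: (12, 7) + (20, 25). λ = (25 - 7)/(20 - 12) ≡ 18/8 mod 29. 8⁻¹ ≡ 11 (mod 29), so λ ≡ 24.
  x = λ² - 12 - 20 = 576 - 32 ≡ 22; y = λ·(12 - 22) - 7 ≡ 14. → (22, 14)

(22, 14)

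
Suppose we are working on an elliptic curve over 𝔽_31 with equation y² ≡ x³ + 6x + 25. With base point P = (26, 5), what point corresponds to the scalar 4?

(30, 7)

Repeated addition: build up to 4P.
2P: tangent at (26, 5): λ = (3·26² + 6)/(2·5) ≡ 19/10. 10⁻¹ ≡ 28 (mod 31), so λ ≡ 19·28 ≡ 5.
  x = λ² - 26 - 26 = 25 - 52 ≡ 4; y = λ·(26 - 4) - 5 ≡ 12. → (4, 12)
3P: (4, 12) + (26, 5). λ = (5 - 12)/(26 - 4) ≡ 24/22 mod 31. 22⁻¹ ≡ 24 (mod 31) since 22·24 = 528 ≡ 1, so λ ≡ 18.
  x = λ² - 4 - 26 = 324 - 30 ≡ 15; y = λ·(4 - 15) - 12 ≡ 7. → (15, 7)
4P: (15, 7) + (26, 5). λ = (5 - 7)/(26 - 15) ≡ 29/11 mod 31. 11⁻¹ ≡ 17 (mod 31), so λ ≡ 28.
  x = λ² - 15 - 26 = 784 - 41 ≡ 30; y = λ·(15 - 30) - 7 ≡ 7. → (30, 7)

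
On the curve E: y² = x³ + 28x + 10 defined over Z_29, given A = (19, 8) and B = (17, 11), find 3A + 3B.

(18, 16)

First 3A:
Repeated addition: build up to 3A.
2A: tangent at (19, 8): λ = (3·19² + 28)/(2·8) ≡ 9/16. 16⁻¹ ≡ 20 (mod 29), so λ ≡ 9·20 ≡ 6.
  x = λ² - 19 - 19 = 36 - 38 ≡ 27; y = λ·(19 - 27) - 8 ≡ 2. → (27, 2)
3A: (27, 2) + (19, 8). λ = (8 - 2)/(19 - 27) ≡ 6/21 mod 29. 21⁻¹ ≡ 18 (mod 29), so λ ≡ 21.
  x = λ² - 27 - 19 = 441 - 46 ≡ 18; y = λ·(27 - 18) - 2 ≡ 13. → (18, 13)
3A = (18, 13).
Next 3B:
Repeated addition: build up to 3B.
2B: tangent at (17, 11): λ = (3·17² + 28)/(2·11) ≡ 25/22. 22⁻¹ ≡ 4 (mod 29) since 22·4 = 88 ≡ 1, so λ ≡ 25·4 ≡ 13.
  x = λ² - 17 - 17 = 169 - 34 ≡ 19; y = λ·(17 - 19) - 11 ≡ 21. → (19, 21)
3B: (19, 21) + (17, 11). λ = (11 - 21)/(17 - 19) ≡ 19/27 mod 29. 27⁻¹ ≡ 14 (mod 29) since 27·14 = 378 ≡ 1, so λ ≡ 5.
  x = λ² - 19 - 17 = 25 - 36 ≡ 18; y = λ·(19 - 18) - 21 ≡ 13. → (18, 13)
3B = (18, 13).
Finally 3A + 3B:
tangent at (18, 13): λ = (3·18² + 28)/(2·13) ≡ 14/26. 26⁻¹ ≡ 19 (mod 29) since 26·19 = 494 ≡ 1, so λ ≡ 14·19 ≡ 5.
  x = λ² - 18 - 18 = 25 - 36 ≡ 18; y = λ·(18 - 18) - 13 ≡ 16. → (18, 16)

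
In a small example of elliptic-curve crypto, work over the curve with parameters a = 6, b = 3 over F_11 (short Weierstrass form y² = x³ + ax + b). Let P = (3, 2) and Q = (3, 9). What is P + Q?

The two points share x = 3 and their y-coordinates satisfy 2 + 9 ≡ 0 (mod 11), so they are inverses. Their sum is the point at infinity.

O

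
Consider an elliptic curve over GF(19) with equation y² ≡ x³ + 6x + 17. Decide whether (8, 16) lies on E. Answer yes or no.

no

y² = 16² ≡ 9; x³ + 6x + 17 = 577 ≡ 7 (mod 19). 9 ≠ 7.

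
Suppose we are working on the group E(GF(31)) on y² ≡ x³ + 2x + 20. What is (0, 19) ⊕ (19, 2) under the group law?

(28, 24)

(0, 19) + (19, 2). λ = (2 - 19)/(19 - 0) ≡ 14/19 mod 31. 19⁻¹ ≡ 18 (mod 31) since 19·18 = 342 ≡ 1, so λ ≡ 4.
  x = λ² - 0 - 19 = 16 - 19 ≡ 28; y = λ·(0 - 28) - 19 ≡ 24. → (28, 24)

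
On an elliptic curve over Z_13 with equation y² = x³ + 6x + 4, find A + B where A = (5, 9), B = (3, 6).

(5, 9) + (3, 6). λ = (6 - 9)/(3 - 5) ≡ 10/11 mod 13. 11⁻¹ ≡ 6 (mod 13) since 11·6 = 66 ≡ 1, so λ ≡ 8.
  x = λ² - 5 - 3 = 64 - 8 ≡ 4; y = λ·(5 - 4) - 9 ≡ 12. → (4, 12)

(4, 12)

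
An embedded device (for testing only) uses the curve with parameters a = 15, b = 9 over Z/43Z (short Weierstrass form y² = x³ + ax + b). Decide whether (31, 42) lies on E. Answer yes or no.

no

y² = 42² ≡ 1; x³ + 15x + 9 = 30265 ≡ 36 (mod 43). 1 ≠ 36.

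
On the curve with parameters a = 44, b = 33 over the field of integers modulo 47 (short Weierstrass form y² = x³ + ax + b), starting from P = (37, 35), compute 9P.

Double-and-add on 9 = (1001)₂. Start with P = (37, 35) for the leading 1-bit.
double: tangent at (37, 35): λ = (3·37² + 44)/(2·35) ≡ 15/23. 23⁻¹ ≡ 45 (mod 47) since 23·45 = 1035 ≡ 1, so λ ≡ 15·45 ≡ 17.
  x = λ² - 37 - 37 = 289 - 74 ≡ 27; y = λ·(37 - 27) - 35 ≡ 41. → (27, 41)
double: tangent at (27, 41): λ = (3·27² + 44)/(2·41) ≡ 22/35. 35⁻¹ ≡ 43 (mod 47), so λ ≡ 22·43 ≡ 6.
  x = λ² - 27 - 27 = 36 - 54 ≡ 29; y = λ·(27 - 29) - 41 ≡ 41. → (29, 41)
double: tangent at (29, 41): λ = (3·29² + 44)/(2·41) ≡ 29/35. 35⁻¹ ≡ 43 (mod 47) since 35·43 = 1505 ≡ 1, so λ ≡ 29·43 ≡ 25.
  x = λ² - 29 - 29 = 625 - 58 ≡ 3; y = λ·(29 - 3) - 41 ≡ 45. → (3, 45)
add P: (3, 45) + (37, 35). λ = (35 - 45)/(37 - 3) ≡ 37/34 mod 47. 34⁻¹ ≡ 18 (mod 47), so λ ≡ 8.
  x = λ² - 3 - 37 = 64 - 40 ≡ 24; y = λ·(3 - 24) - 45 ≡ 22. → (24, 22)

(24, 22)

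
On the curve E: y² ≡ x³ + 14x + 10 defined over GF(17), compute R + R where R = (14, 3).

(5, 16)

tangent at (14, 3): λ = (3·14² + 14)/(2·3) ≡ 7/6. 6⁻¹ ≡ 3 (mod 17), so λ ≡ 7·3 ≡ 4.
  x = λ² - 14 - 14 = 16 - 28 ≡ 5; y = λ·(14 - 5) - 3 ≡ 16. → (5, 16)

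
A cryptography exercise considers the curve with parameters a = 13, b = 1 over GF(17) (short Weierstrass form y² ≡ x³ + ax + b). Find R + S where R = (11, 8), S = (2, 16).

(5, 15)

(11, 8) + (2, 16). λ = (16 - 8)/(2 - 11) ≡ 8/8 mod 17. 8⁻¹ ≡ 15 (mod 17) since 8·15 = 120 ≡ 1, so λ ≡ 1.
  x = λ² - 11 - 2 = 1 - 13 ≡ 5; y = λ·(11 - 5) - 8 ≡ 15. → (5, 15)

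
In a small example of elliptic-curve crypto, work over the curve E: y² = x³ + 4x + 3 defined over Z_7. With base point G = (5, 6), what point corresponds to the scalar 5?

Double-and-add on 5 = (101)₂. Start with G = (5, 6) for the leading 1-bit.
double: tangent at (5, 6): λ = (3·5² + 4)/(2·6) ≡ 2/5. 5⁻¹ ≡ 3 (mod 7) since 5·3 = 15 ≡ 1, so λ ≡ 2·3 ≡ 6.
  x = λ² - 5 - 5 = 36 - 10 ≡ 5; y = λ·(5 - 5) - 6 ≡ 1. → (5, 1)
double: tangent at (5, 1): λ = (3·5² + 4)/(2·1) ≡ 2/2. 2⁻¹ ≡ 4 (mod 7), so λ ≡ 2·4 ≡ 1.
  x = λ² - 5 - 5 = 1 - 10 ≡ 5; y = λ·(5 - 5) - 1 ≡ 6. → (5, 6)
add G: tangent at (5, 6): λ = (3·5² + 4)/(2·6) ≡ 2/5. 5⁻¹ ≡ 3 (mod 7), so λ ≡ 2·3 ≡ 6.
  x = λ² - 5 - 5 = 36 - 10 ≡ 5; y = λ·(5 - 5) - 6 ≡ 1. → (5, 1)

(5, 1)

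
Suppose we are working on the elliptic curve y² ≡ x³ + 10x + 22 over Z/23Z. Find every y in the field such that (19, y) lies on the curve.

x³ + 10x + 22 = 7071 ≡ 10 (mod 23).
10 is a non-residue mod 23; no y exists.

none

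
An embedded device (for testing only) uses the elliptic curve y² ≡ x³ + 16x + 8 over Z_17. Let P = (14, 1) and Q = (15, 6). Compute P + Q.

(14, 1) + (15, 6). λ = (6 - 1)/(15 - 14) ≡ 5/1 mod 17. 1⁻¹ ≡ 1 (mod 17), so λ ≡ 5.
  x = λ² - 14 - 15 = 25 - 29 ≡ 13; y = λ·(14 - 13) - 1 ≡ 4. → (13, 4)

(13, 4)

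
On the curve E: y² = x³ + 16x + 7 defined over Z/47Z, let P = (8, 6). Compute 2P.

tangent at (8, 6): λ = (3·8² + 16)/(2·6) ≡ 20/12. 12⁻¹ ≡ 4 (mod 47), so λ ≡ 20·4 ≡ 33.
  x = λ² - 8 - 8 = 1089 - 16 ≡ 39; y = λ·(8 - 39) - 6 ≡ 5. → (39, 5)

(39, 5)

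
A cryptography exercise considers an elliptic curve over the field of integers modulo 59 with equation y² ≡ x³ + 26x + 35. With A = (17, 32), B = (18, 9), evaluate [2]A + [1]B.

First 2A:
Repeated addition: build up to 2A.
2A: tangent at (17, 32): λ = (3·17² + 26)/(2·32) ≡ 8/5. 5⁻¹ ≡ 12 (mod 59), so λ ≡ 8·12 ≡ 37.
  x = λ² - 17 - 17 = 1369 - 34 ≡ 37; y = λ·(17 - 37) - 32 ≡ 54. → (37, 54)
2A = (37, 54).
Finally 2A + B:
(37, 54) + (18, 9). λ = (9 - 54)/(18 - 37) ≡ 14/40 mod 59. 40⁻¹ ≡ 31 (mod 59), so λ ≡ 21.
  x = λ² - 37 - 18 = 441 - 55 ≡ 32; y = λ·(37 - 32) - 54 ≡ 51. → (32, 51)

(32, 51)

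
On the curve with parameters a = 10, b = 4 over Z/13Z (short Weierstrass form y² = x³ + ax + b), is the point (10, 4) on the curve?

no

y² = 4² ≡ 3; x³ + 10x + 4 = 1104 ≡ 12 (mod 13). 3 ≠ 12.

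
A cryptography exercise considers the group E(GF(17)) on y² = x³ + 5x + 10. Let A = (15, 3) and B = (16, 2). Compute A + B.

(15, 3) + (16, 2). λ = (2 - 3)/(16 - 15) ≡ 16/1 mod 17. 1⁻¹ ≡ 1 (mod 17), so λ ≡ 16.
  x = λ² - 15 - 16 = 256 - 31 ≡ 4; y = λ·(15 - 4) - 3 ≡ 3. → (4, 3)

(4, 3)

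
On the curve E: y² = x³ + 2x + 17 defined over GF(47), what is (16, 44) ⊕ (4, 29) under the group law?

(8, 13)

(16, 44) + (4, 29). λ = (29 - 44)/(4 - 16) ≡ 32/35 mod 47. 35⁻¹ ≡ 43 (mod 47), so λ ≡ 13.
  x = λ² - 16 - 4 = 169 - 20 ≡ 8; y = λ·(16 - 8) - 44 ≡ 13. → (8, 13)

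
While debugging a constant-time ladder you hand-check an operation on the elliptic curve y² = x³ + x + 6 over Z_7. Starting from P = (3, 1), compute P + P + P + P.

Repeated addition: build up to 4P.
2P: tangent at (3, 1): λ = (3·3² + 1)/(2·1) ≡ 0/2. 2⁻¹ ≡ 4 (mod 7) since 2·4 = 8 ≡ 1, so λ ≡ 0·4 ≡ 0.
  x = λ² - 3 - 3 = 0 - 6 ≡ 1; y = λ·(3 - 1) - 1 ≡ 6. → (1, 6)
3P: (1, 6) + (3, 1). λ = (1 - 6)/(3 - 1) ≡ 2/2 mod 7. 2⁻¹ ≡ 4 (mod 7) since 2·4 = 8 ≡ 1, so λ ≡ 1.
  x = λ² - 1 - 3 = 1 - 4 ≡ 4; y = λ·(1 - 4) - 6 ≡ 5. → (4, 5)
4P: (4, 5) + (3, 1). λ = (1 - 5)/(3 - 4) ≡ 3/6 mod 7. 6⁻¹ ≡ 6 (mod 7), so λ ≡ 4.
  x = λ² - 4 - 3 = 16 - 7 ≡ 2; y = λ·(4 - 2) - 5 ≡ 3. → (2, 3)

(2, 3)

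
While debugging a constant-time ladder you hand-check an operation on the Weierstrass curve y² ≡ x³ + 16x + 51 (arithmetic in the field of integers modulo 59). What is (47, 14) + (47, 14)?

(44, 34)

tangent at (47, 14): λ = (3·47² + 16)/(2·14) ≡ 35/28. 28⁻¹ ≡ 19 (mod 59) since 28·19 = 532 ≡ 1, so λ ≡ 35·19 ≡ 16.
  x = λ² - 47 - 47 = 256 - 94 ≡ 44; y = λ·(47 - 44) - 14 ≡ 34. → (44, 34)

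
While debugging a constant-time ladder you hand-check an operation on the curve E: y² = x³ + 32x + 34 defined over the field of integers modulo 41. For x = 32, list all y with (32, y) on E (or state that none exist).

1, 40

x³ + 32x + 34 = 33826 ≡ 1 (mod 41).
Square roots of 1 mod 41: 1 and 40 (since 1² = 1 ≡ 1).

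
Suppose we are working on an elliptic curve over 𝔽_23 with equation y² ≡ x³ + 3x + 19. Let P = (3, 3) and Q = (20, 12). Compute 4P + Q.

(20, 11)

First 4P:
Repeated addition: build up to 4P.
2P: tangent at (3, 3): λ = (3·3² + 3)/(2·3) ≡ 7/6. 6⁻¹ ≡ 4 (mod 23), so λ ≡ 7·4 ≡ 5.
  x = λ² - 3 - 3 = 25 - 6 ≡ 19; y = λ·(3 - 19) - 3 ≡ 9. → (19, 9)
3P: (19, 9) + (3, 3). λ = (3 - 9)/(3 - 19) ≡ 17/7 mod 23. 7⁻¹ ≡ 10 (mod 23) since 7·10 = 70 ≡ 1, so λ ≡ 9.
  x = λ² - 19 - 3 = 81 - 22 ≡ 13; y = λ·(19 - 13) - 9 ≡ 22. → (13, 22)
4P: (13, 22) + (3, 3). λ = (3 - 22)/(3 - 13) ≡ 4/13 mod 23. 13⁻¹ ≡ 16 (mod 23) since 13·16 = 208 ≡ 1, so λ ≡ 18.
  x = λ² - 13 - 3 = 324 - 16 ≡ 9; y = λ·(13 - 9) - 22 ≡ 4. → (9, 4)
4P = (9, 4).
Finally 4P + Q:
(9, 4) + (20, 12). λ = (12 - 4)/(20 - 9) ≡ 8/11 mod 23. 11⁻¹ ≡ 21 (mod 23) since 11·21 = 231 ≡ 1, so λ ≡ 7.
  x = λ² - 9 - 20 = 49 - 29 ≡ 20; y = λ·(9 - 20) - 4 ≡ 11. → (20, 11)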